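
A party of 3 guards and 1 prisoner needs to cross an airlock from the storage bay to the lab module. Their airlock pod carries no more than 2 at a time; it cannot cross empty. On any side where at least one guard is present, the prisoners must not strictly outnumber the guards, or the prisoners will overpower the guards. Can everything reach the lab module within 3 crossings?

Counting alone: each trip to the lab module takes at most 2 across and each return brings at least 1 back, so after t trips out (and t−1 returns) at most 2t − (t−1) of the 4 are across; that first reaches 4 at t = 3, so at least 5 crossings are needed.
Since 3 < 5, 3 crossings cannot be enough. (The shortest complete plan in fact takes 5:)
1. 1 guard and 1 prisoner → the lab module.  (the storage bay: 2G 0P; the lab module: 1G 1P)
2. 1 prisoner ← the storage bay.  (the storage bay: 2G 1P; the lab module: 1G 0P)
3. 1 guard and 1 prisoner → the lab module.  (the storage bay: 1G 0P; the lab module: 2G 1P)
4. 1 prisoner ← the storage bay.  (the storage bay: 1G 1P; the lab module: 2G 0P)
5. 1 guard and 1 prisoner → the lab module.  (the storage bay: 0G 0P; the lab module: 3G 1P)

No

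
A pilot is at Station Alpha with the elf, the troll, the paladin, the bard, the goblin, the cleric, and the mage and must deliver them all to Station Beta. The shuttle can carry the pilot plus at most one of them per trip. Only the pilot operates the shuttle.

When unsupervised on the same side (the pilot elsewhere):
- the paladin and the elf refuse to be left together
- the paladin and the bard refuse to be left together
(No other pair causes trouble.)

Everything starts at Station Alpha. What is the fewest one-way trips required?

15

Counting alone: the pilot can take at most 1 across per trip to Station Beta, so moving all 7 needs at least 7 loaded trips out, with a return between consecutive ones — at least 13 crossings.
The safety rule pushes this higher. Following every safe sequence of crossings, the most of the 7 that can be at Station Beta as the shuttle arrives there on crossing 13 is 6 — never all 7.
So no plan with fewer than 15 crossings exists, and this one achieves 15:
1. Pilot goes to Station Beta with the paladin.
2. Pilot goes back to Station Alpha alone.
3. Pilot goes to Station Beta with the elf.
4. Pilot goes back to Station Alpha with the paladin.
5. Pilot goes to Station Beta with the bard.
6. Pilot goes back to Station Alpha alone.
7. Pilot goes to Station Beta with the troll.
8. Pilot goes back to Station Alpha alone.
9. Pilot goes to Station Beta with the goblin.
10. Pilot goes back to Station Alpha alone.
11. Pilot goes to Station Beta with the cleric.
12. Pilot goes back to Station Alpha alone.
13. Pilot goes to Station Beta with the mage.
14. Pilot goes back to Station Alpha alone.
15. Pilot goes to Station Beta with the paladin.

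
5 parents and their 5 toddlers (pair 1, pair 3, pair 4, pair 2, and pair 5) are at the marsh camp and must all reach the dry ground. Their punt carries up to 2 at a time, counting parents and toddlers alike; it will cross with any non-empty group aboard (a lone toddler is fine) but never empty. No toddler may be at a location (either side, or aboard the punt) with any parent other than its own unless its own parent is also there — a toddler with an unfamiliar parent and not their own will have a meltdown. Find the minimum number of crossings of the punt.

Following every safe sequence of crossings from the start, the most of the 10 that can be at the dry ground as the punt arrives there on crossings 1, 3, 5, 7 is 2, 3, 4, 5 respectively; the best ever achieved is 5 of 10.
From crossing 9 on, no configuration arises that was not already reachable earlier: only 82 distinct safe configurations (who is on which side, and where the punt is) can ever be reached, none of them has everyone across, and every continuation just revisits them. So no valid plan exists.

impossible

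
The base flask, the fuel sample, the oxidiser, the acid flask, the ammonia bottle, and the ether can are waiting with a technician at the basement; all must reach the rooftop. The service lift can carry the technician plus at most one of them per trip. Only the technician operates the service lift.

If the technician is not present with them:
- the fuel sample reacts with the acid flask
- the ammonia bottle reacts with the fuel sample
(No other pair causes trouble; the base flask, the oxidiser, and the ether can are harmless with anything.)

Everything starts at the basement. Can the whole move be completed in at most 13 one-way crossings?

Yes

Yes — this plan uses 13 crossings (≤ 13):
1. Technician goes to the rooftop with the fuel sample.
2. Technician goes back to the basement alone.
3. Technician goes to the rooftop with the base flask.
4. Technician goes back to the basement alone.
5. Technician goes to the rooftop with the oxidiser.
6. Technician goes back to the basement alone.
7. Technician goes to the rooftop with the acid flask.
8. Technician goes back to the basement with the fuel sample.
9. Technician goes to the rooftop with the ammonia bottle.
10. Technician goes back to the basement alone.
11. Technician goes to the rooftop with the ether can.
12. Technician goes back to the basement alone.
13. Technician goes to the rooftop with the fuel sample.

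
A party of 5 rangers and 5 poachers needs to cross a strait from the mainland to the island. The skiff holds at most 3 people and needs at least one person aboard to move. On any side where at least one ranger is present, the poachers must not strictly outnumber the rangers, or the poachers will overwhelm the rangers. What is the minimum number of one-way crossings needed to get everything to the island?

11

Counting alone: each trip to the island takes at most 3 across and each return brings at least 1 back, so after t trips out (and t−1 returns) at most 3t − (t−1) of the 10 are across; that first reaches 10 at t = 5, so at least 9 crossings are needed.
The safety rule pushes this higher. Following every safe sequence of crossings, the most of the 10 that can be at the island as the skiff arrives there on crossing 9 is 9 — never all 10.
So no plan with fewer than 11 crossings exists, and this one achieves 11:
1. 2 poachers → the island.  (the mainland: 5R 3P; the island: 0R 2P)
2. 1 poacher ← the mainland.  (the mainland: 5R 4P; the island: 0R 1P)
3. 3 poachers → the island.  (the mainland: 5R 1P; the island: 0R 4P)
4. 1 poacher ← the mainland.  (the mainland: 5R 2P; the island: 0R 3P)
5. 3 rangers → the island.  (the mainland: 2R 2P; the island: 3R 3P)
6. 1 ranger and 1 poacher ← the mainland.  (the mainland: 3R 3P; the island: 2R 2P)
7. 3 rangers → the island.  (the mainland: 0R 3P; the island: 5R 2P)
8. 1 poacher ← the mainland.  (the mainland: 0R 4P; the island: 5R 1P)
9. 2 poachers → the island.  (the mainland: 0R 2P; the island: 5R 3P)
10. 1 poacher ← the mainland.  (the mainland: 0R 3P; the island: 5R 2P)
11. 3 poachers → the island.  (the mainland: 0R 0P; the island: 5R 5P)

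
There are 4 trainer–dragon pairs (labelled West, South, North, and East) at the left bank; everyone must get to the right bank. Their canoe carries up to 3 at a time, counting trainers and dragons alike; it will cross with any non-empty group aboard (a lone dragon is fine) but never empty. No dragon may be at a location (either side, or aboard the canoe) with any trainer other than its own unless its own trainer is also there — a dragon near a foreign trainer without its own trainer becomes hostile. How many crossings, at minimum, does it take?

Counting alone: each trip to the right bank takes at most 3 across and each return brings at least 1 back, so after t trips out (and t−1 returns) at most 3t − (t−1) of the 8 are across; that first reaches 8 at t = 4, so at least 7 crossings are needed.
The safety rule pushes this higher. Following every safe sequence of crossings, the most of the 8 that can be at the right bank as the canoe arrives there on crossing 7 is 7 — never all 8.
So no plan with fewer than 9 crossings exists, and this one achieves 9:
1. dragon West and trainer West cross → the right bank.
2. trainer West crosses ← the left bank.
3. dragon South, trainer South, and trainer West cross → the right bank.
4. dragon West and trainer West cross ← the left bank.
5. trainer East, trainer North, and trainer West cross → the right bank.
6. dragon South crosses ← the left bank.
7. dragon South and dragon West cross → the right bank.
8. dragon West crosses ← the left bank.
9. dragon East, dragon North, and dragon West cross → the right bank.

9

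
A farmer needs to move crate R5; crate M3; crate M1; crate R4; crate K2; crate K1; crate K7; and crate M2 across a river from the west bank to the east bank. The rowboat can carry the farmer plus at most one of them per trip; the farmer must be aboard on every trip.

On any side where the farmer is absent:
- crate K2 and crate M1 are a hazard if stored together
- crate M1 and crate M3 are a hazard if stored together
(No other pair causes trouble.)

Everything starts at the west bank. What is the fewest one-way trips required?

Counting alone: the farmer can take at most 1 across per trip to the east bank, so moving all 8 needs at least 8 loaded trips out, with a return between consecutive ones — at least 15 crossings.
The safety rule pushes this higher. Following every safe sequence of crossings, the most of the 8 that can be at the east bank as the rowboat arrives there on crossing 15 is 7 — never all 8.
So no plan with fewer than 17 crossings exists, and this one achieves 17:
1. Farmer goes to the east bank with crate M1.  [the west bank: crate K1, crate K2, crate K7, crate M2, crate M3, crate R4, crate R5 | the east bank: crate M1]
2. Farmer goes back to the west bank alone.  [the west bank: crate K1, crate K2, crate K7, crate M2, crate M3, crate R4, crate R5 | the east bank: crate M1]
3. Farmer goes to the east bank with crate R5.  [the west bank: crate K1, crate K2, crate K7, crate M2, crate M3, crate R4 | the east bank: crate M1, crate R5]
4. Farmer goes back to the west bank alone.  [the west bank: crate K1, crate K2, crate K7, crate M2, crate M3, crate R4 | the east bank: crate M1, crate R5]
5. Farmer goes to the east bank with crate M3.  [the west bank: crate K1, crate K2, crate K7, crate M2, crate R4 | the east bank: crate M1, crate M3, crate R5]
6. Farmer goes back to the west bank with crate M1.  [the west bank: crate K1, crate K2, crate K7, crate M1, crate M2, crate R4 | the east bank: crate M3, crate R5]
7. Farmer goes to the east bank with crate K2.  [the west bank: crate K1, crate K7, crate M1, crate M2, crate R4 | the east bank: crate K2, crate M3, crate R5]
8. Farmer goes back to the west bank alone.  [the west bank: crate K1, crate K7, crate M1, crate M2, crate R4 | the east bank: crate K2, crate M3, crate R5]
9. Farmer goes to the east bank with crate R4.  [the west bank: crate K1, crate K7, crate M1, crate M2 | the east bank: crate K2, crate M3, crate R4, crate R5]
10. Farmer goes back to the west bank alone.  [the west bank: crate K1, crate K7, crate M1, crate M2 | the east bank: crate K2, crate M3, crate R4, crate R5]
11. Farmer goes to the east bank with crate K1.  [the west bank: crate K7, crate M1, crate M2 | the east bank: crate K1, crate K2, crate M3, crate R4, crate R5]
12. Farmer goes back to the west bank alone.  [the west bank: crate K7, crate M1, crate M2 | the east bank: crate K1, crate K2, crate M3, crate R4, crate R5]
13. Farmer goes to the east bank with crate K7.  [the west bank: crate M1, crate M2 | the east bank: crate K1, crate K2, crate K7, crate M3, crate R4, crate R5]
14. Farmer goes back to the west bank alone.  [the west bank: crate M1, crate M2 | the east bank: crate K1, crate K2, crate K7, crate M3, crate R4, crate R5]
15. Farmer goes to the east bank with crate M2.  [the west bank: crate M1 | the east bank: crate K1, crate K2, crate K7, crate M2, crate M3, crate R4, crate R5]
16. Farmer goes back to the west bank alone.  [the west bank: crate M1 | the east bank: crate K1, crate K2, crate K7, crate M2, crate M3, crate R4, crate R5]
17. Farmer goes to the east bank with crate M1.  [the west bank: — | the east bank: crate K1, crate K2, crate K7, crate M1, crate M2, crate M3, crate R4, crate R5]

17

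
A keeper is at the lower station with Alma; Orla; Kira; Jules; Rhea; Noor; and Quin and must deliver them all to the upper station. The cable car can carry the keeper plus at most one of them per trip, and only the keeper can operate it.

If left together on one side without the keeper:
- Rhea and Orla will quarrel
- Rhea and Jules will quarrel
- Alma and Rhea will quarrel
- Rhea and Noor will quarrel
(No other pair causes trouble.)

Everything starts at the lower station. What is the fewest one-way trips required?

impossible

Following every safe sequence of crossings from the start, the most of the 7 that can be at the upper station as the cable car arrives there on crossings 1, 3, 5, 7 is 1, 2, 3, 4 respectively; the best ever achieved is 4 of 7.
From crossing 9 on, no configuration arises that was not already reachable earlier: only 44 distinct safe configurations (who is on which side, and where the cable car is) can ever be reached, none of them has everyone across, and every continuation just revisits them. So no valid plan exists.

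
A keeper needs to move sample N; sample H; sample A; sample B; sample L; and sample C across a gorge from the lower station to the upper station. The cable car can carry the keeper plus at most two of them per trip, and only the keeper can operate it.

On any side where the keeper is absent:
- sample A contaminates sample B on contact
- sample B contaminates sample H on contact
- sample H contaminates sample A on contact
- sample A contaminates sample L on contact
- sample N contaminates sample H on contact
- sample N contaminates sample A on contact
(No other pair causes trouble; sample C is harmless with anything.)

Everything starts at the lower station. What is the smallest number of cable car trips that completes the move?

Counting alone: the keeper can take at most 2 across per trip to the upper station, so moving all 6 needs at least 3 loaded trips out, with a return between consecutive ones — at least 5 crossings.
The safety rule pushes this higher. Following every safe sequence of crossings, the most of the 6 that can be at the upper station as the cable car arrives there on crossings 5, 7 is 4, 5 respectively — never all 6.
So no plan with fewer than 9 crossings exists, and this one achieves 9:
1. Keeper goes to the upper station with sample A and sample H.  [the lower station: sample B, sample C, sample L, sample N | the upper station: sample A, sample H]
2. Keeper goes back to the lower station with sample H.  [the lower station: sample B, sample C, sample H, sample L, sample N | the upper station: sample A]
3. Keeper goes to the upper station with sample B and sample N.  [the lower station: sample C, sample H, sample L | the upper station: sample A, sample B, sample N]
4. Keeper goes back to the lower station with sample A.  [the lower station: sample A, sample C, sample H, sample L | the upper station: sample B, sample N]
5. Keeper goes to the upper station with sample H and sample L.  [the lower station: sample A, sample C | the upper station: sample B, sample H, sample L, sample N]
6. Keeper goes back to the lower station with sample H.  [the lower station: sample A, sample C, sample H | the upper station: sample B, sample L, sample N]
7. Keeper goes to the upper station with sample C and sample H.  [the lower station: sample A | the upper station: sample B, sample C, sample H, sample L, sample N]
8. Keeper goes back to the lower station with sample H.  [the lower station: sample A, sample H | the upper station: sample B, sample C, sample L, sample N]
9. Keeper goes to the upper station with sample A and sample H.  [the lower station: — | the upper station: sample A, sample B, sample C, sample H, sample L, sample N]

9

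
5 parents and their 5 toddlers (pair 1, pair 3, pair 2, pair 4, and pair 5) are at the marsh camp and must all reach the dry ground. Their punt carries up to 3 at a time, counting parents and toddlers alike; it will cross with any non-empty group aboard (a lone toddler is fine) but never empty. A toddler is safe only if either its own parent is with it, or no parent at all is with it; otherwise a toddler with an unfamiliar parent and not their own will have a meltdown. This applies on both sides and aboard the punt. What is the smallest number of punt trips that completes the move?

11

Counting alone: each trip to the dry ground takes at most 3 across and each return brings at least 1 back, so after t trips out (and t−1 returns) at most 3t − (t−1) of the 10 are across; that first reaches 10 at t = 5, so at least 9 crossings are needed.
The safety rule pushes this higher. Following every safe sequence of crossings, the most of the 10 that can be at the dry ground as the punt arrives there on crossing 9 is 9 — never all 10.
So no plan with fewer than 11 crossings exists, and this one achieves 11:
1. parent 1 and toddler 1 cross → the dry ground.
2. parent 1 crosses ← the marsh camp.
3. toddler 2, toddler 3, and toddler 4 cross → the dry ground.
4. toddler 1 crosses ← the marsh camp.
5. parent 2, parent 3, and parent 4 cross → the dry ground.
6. parent 3 and toddler 3 cross ← the marsh camp.
7. parent 1, parent 3, and parent 5 cross → the dry ground.
8. toddler 2 crosses ← the marsh camp.
9. toddler 1 and toddler 3 cross → the dry ground.
10. toddler 1 crosses ← the marsh camp.
11. toddler 1, toddler 2, and toddler 5 cross → the dry ground.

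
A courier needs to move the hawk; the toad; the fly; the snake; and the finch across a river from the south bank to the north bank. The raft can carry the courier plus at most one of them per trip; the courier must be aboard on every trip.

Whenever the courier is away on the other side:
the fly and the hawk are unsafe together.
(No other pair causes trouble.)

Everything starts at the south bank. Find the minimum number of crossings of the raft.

Counting alone: the courier can take at most 1 across per trip to the north bank, so moving all 5 needs at least 5 loaded trips out, with a return between consecutive ones — at least 9 crossings.
The plan below uses exactly 9 crossings, so it is optimal:
1. Courier goes to the north bank with the hawk.
2. Courier goes back to the south bank alone.
3. Courier goes to the north bank with the toad.
4. Courier goes back to the south bank alone.
5. Courier goes to the north bank with the snake.
6. Courier goes back to the south bank alone.
7. Courier goes to the north bank with the finch.
8. Courier goes back to the south bank alone.
9. Courier goes to the north bank with the fly.

9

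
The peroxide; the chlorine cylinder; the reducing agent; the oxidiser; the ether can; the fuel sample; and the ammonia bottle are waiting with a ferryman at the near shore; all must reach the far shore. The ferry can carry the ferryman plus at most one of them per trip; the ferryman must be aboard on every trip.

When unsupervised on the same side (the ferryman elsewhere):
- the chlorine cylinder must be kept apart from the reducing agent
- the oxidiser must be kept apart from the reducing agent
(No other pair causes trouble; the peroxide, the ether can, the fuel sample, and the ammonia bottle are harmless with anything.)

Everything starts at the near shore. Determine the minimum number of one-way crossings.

Counting alone: the ferryman can take at most 1 across per trip to the far shore, so moving all 7 needs at least 7 loaded trips out, with a return between consecutive ones — at least 13 crossings.
The safety rule pushes this higher. Following every safe sequence of crossings, the most of the 7 that can be at the far shore as the ferry arrives there on crossing 13 is 6 — never all 7.
So no plan with fewer than 15 crossings exists, and this one achieves 15:
1. Ferryman goes to the far shore with the reducing agent.
2. Ferryman goes back to the near shore alone.
3. Ferryman goes to the far shore with the peroxide.
4. Ferryman goes back to the near shore alone.
5. Ferryman goes to the far shore with the chlorine cylinder.
6. Ferryman goes back to the near shore with the reducing agent.
7. Ferryman goes to the far shore with the oxidiser.
8. Ferryman goes back to the near shore alone.
9. Ferryman goes to the far shore with the ether can.
10. Ferryman goes back to the near shore alone.
11. Ferryman goes to the far shore with the fuel sample.
12. Ferryman goes back to the near shore alone.
13. Ferryman goes to the far shore with the ammonia bottle.
14. Ferryman goes back to the near shore alone.
15. Ferryman goes to the far shore with the reducing agent.

15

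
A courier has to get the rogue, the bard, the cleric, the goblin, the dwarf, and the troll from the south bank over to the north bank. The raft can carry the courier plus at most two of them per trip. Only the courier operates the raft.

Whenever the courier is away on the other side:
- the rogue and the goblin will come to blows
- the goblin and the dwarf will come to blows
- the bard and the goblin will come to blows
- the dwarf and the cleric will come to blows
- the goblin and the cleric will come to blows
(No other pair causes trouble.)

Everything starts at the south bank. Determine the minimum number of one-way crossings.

9

Counting alone: the courier can take at most 2 across per trip to the north bank, so moving all 6 needs at least 3 loaded trips out, with a return between consecutive ones — at least 5 crossings.
The safety rule pushes this higher. Following every safe sequence of crossings, the most of the 6 that can be at the north bank as the raft arrives there on crossings 5, 7 is 4, 5 respectively — never all 6.
So no plan with fewer than 9 crossings exists, and this one achieves 9:
1. Courier goes to the north bank with the cleric and the goblin.  [the south bank: the bard, the dwarf, the rogue, the troll | the north bank: the cleric, the goblin]
2. Courier goes back to the south bank with the cleric.  [the south bank: the bard, the cleric, the dwarf, the rogue, the troll | the north bank: the goblin]
3. Courier goes to the north bank with the cleric and the rogue.  [the south bank: the bard, the dwarf, the troll | the north bank: the cleric, the goblin, the rogue]
4. Courier goes back to the south bank with the goblin.  [the south bank: the bard, the dwarf, the goblin, the troll | the north bank: the cleric, the rogue]
5. Courier goes to the north bank with the bard and the goblin.  [the south bank: the dwarf, the troll | the north bank: the bard, the cleric, the goblin, the rogue]
6. Courier goes back to the south bank with the goblin.  [the south bank: the dwarf, the goblin, the troll | the north bank: the bard, the cleric, the rogue]
7. Courier goes to the north bank with the goblin and the troll.  [the south bank: the dwarf | the north bank: the bard, the cleric, the goblin, the rogue, the troll]
8. Courier goes back to the south bank with the goblin.  [the south bank: the dwarf, the goblin | the north bank: the bard, the cleric, the rogue, the troll]
9. Courier goes to the north bank with the dwarf and the goblin.  [the south bank: — | the north bank: the bard, the cleric, the dwarf, the goblin, the rogue, the troll]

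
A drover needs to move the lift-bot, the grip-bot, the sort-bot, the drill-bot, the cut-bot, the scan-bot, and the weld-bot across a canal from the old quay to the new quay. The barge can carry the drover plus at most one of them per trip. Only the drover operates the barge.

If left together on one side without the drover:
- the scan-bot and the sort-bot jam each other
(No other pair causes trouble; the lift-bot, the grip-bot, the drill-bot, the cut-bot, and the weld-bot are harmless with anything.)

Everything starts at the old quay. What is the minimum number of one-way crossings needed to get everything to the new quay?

13

Counting alone: the drover can take at most 1 across per trip to the new quay, so moving all 7 needs at least 7 loaded trips out, with a return between consecutive ones — at least 13 crossings.
The plan below uses exactly 13 crossings, so it is optimal:
1. Drover goes to the new quay with the sort-bot.
2. Drover goes back to the old quay alone.
3. Drover goes to the new quay with the lift-bot.
4. Drover goes back to the old quay alone.
5. Drover goes to the new quay with the grip-bot.
6. Drover goes back to the old quay alone.
7. Drover goes to the new quay with the drill-bot.
8. Drover goes back to the old quay alone.
9. Drover goes to the new quay with the cut-bot.
10. Drover goes back to the old quay alone.
11. Drover goes to the new quay with the weld-bot.
12. Drover goes back to the old quay alone.
13. Drover goes to the new quay with the scan-bot.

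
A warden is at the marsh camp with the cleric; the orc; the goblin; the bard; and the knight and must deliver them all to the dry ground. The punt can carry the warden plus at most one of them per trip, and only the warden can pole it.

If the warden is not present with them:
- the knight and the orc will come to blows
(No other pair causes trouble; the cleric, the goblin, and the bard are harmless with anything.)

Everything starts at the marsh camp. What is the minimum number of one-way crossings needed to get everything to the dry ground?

9

Counting alone: the warden can take at most 1 across per trip to the dry ground, so moving all 5 needs at least 5 loaded trips out, with a return between consecutive ones — at least 9 crossings.
The plan below uses exactly 9 crossings, so it is optimal:
1. Warden goes to the dry ground with the orc.  [the marsh camp: the bard, the cleric, the goblin, the knight | the dry ground: the orc]
2. Warden goes back to the marsh camp alone.  [the marsh camp: the bard, the cleric, the goblin, the knight | the dry ground: the orc]
3. Warden goes to the dry ground with the cleric.  [the marsh camp: the bard, the goblin, the knight | the dry ground: the cleric, the orc]
4. Warden goes back to the marsh camp alone.  [the marsh camp: the bard, the goblin, the knight | the dry ground: the cleric, the orc]
5. Warden goes to the dry ground with the goblin.  [the marsh camp: the bard, the knight | the dry ground: the cleric, the goblin, the orc]
6. Warden goes back to the marsh camp alone.  [the marsh camp: the bard, the knight | the dry ground: the cleric, the goblin, the orc]
7. Warden goes to the dry ground with the bard.  [the marsh camp: the knight | the dry ground: the bard, the cleric, the goblin, the orc]
8. Warden goes back to the marsh camp alone.  [the marsh camp: the knight | the dry ground: the bard, the cleric, the goblin, the orc]
9. Warden goes to the dry ground with the knight.  [the marsh camp: — | the dry ground: the bard, the cleric, the goblin, the knight, the orc]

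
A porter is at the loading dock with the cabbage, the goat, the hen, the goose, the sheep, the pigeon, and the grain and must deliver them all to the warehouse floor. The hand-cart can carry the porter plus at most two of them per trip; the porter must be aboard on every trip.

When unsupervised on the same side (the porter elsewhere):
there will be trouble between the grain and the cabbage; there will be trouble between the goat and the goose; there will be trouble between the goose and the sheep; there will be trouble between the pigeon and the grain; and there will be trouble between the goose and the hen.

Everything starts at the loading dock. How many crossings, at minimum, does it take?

Counting alone: the porter can take at most 2 across per trip to the warehouse floor, so moving all 7 needs at least 4 loaded trips out, with a return between consecutive ones — at least 7 crossings.
The safety rule pushes this higher. Following every safe sequence of crossings, the most of the 7 that can be at the warehouse floor as the hand-cart arrives there on crossing 7 is 6 — never all 7.
So no plan with fewer than 9 crossings exists, and this one achieves 9:
1. Porter goes to the warehouse floor with the goose and the grain.  [the loading dock: the cabbage, the goat, the hen, the pigeon, the sheep | the warehouse floor: the goose, the grain]
2. Porter goes back to the loading dock alone.  [the loading dock: the cabbage, the goat, the hen, the pigeon, the sheep | the warehouse floor: the goose, the grain]
3. Porter goes to the warehouse floor with the cabbage.  [the loading dock: the goat, the hen, the pigeon, the sheep | the warehouse floor: the cabbage, the goose, the grain]
4. Porter goes back to the loading dock with the grain.  [the loading dock: the goat, the grain, the hen, the pigeon, the sheep | the warehouse floor: the cabbage, the goose]
5. Porter goes to the warehouse floor with the goat and the pigeon.  [the loading dock: the grain, the hen, the sheep | the warehouse floor: the cabbage, the goat, the goose, the pigeon]
6. Porter goes back to the loading dock with the goose.  [the loading dock: the goose, the grain, the hen, the sheep | the warehouse floor: the cabbage, the goat, the pigeon]
7. Porter goes to the warehouse floor with the hen and the sheep.  [the loading dock: the goose, the grain | the warehouse floor: the cabbage, the goat, the hen, the pigeon, the sheep]
8. Porter goes back to the loading dock alone.  [the loading dock: the goose, the grain | the warehouse floor: the cabbage, the goat, the hen, the pigeon, the sheep]
9. Porter goes to the warehouse floor with the goose and the grain.  [the loading dock: — | the warehouse floor: the cabbage, the goat, the goose, the grain, the hen, the pigeon, the sheep]

9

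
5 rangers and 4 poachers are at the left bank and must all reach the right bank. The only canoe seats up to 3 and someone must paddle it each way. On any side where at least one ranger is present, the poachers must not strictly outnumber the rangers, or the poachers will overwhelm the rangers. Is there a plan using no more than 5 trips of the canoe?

No

Counting alone: each trip to the right bank takes at most 3 across and each return brings at least 1 back, so after t trips out (and t−1 returns) at most 3t − (t−1) of the 9 are across; that first reaches 9 at t = 4, so at least 7 crossings are needed.
Since 5 < 7, 5 crossings cannot be enough. (The shortest complete plan in fact takes 7:)
1. 3 poachers → the right bank.  (the left bank: 5R 1P; the right bank: 0R 3P)
2. 1 poacher ← the left bank.  (the left bank: 5R 2P; the right bank: 0R 2P)
3. 3 rangers → the right bank.  (the left bank: 2R 2P; the right bank: 3R 2P)
4. 1 ranger ← the left bank.  (the left bank: 3R 2P; the right bank: 2R 2P)
5. 2 rangers and 1 poacher → the right bank.  (the left bank: 1R 1P; the right bank: 4R 3P)
6. 1 ranger ← the left bank.  (the left bank: 2R 1P; the right bank: 3R 3P)
7. 2 rangers and 1 poacher → the right bank.  (the left bank: 0R 0P; the right bank: 5R 4P)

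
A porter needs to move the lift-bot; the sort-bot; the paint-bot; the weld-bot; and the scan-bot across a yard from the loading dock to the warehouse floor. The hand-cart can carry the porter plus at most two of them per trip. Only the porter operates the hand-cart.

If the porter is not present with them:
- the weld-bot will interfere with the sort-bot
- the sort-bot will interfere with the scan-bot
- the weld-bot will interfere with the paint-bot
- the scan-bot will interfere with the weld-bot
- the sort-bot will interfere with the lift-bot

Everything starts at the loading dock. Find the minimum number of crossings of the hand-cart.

7

Counting alone: the porter can take at most 2 across per trip to the warehouse floor, so moving all 5 needs at least 3 loaded trips out, with a return between consecutive ones — at least 5 crossings.
The safety rule pushes this higher. Following every safe sequence of crossings, the most of the 5 that can be at the warehouse floor as the hand-cart arrives there on crossing 5 is 4 — never all 5.
So no plan with fewer than 7 crossings exists, and this one achieves 7:
1. Porter goes to the warehouse floor with the sort-bot and the weld-bot.  [the loading dock: the lift-bot, the paint-bot, the scan-bot | the warehouse floor: the sort-bot, the weld-bot]
2. Porter goes back to the loading dock with the sort-bot.  [the loading dock: the lift-bot, the paint-bot, the scan-bot, the sort-bot | the warehouse floor: the weld-bot]
3. Porter goes to the warehouse floor with the lift-bot and the sort-bot.  [the loading dock: the paint-bot, the scan-bot | the warehouse floor: the lift-bot, the sort-bot, the weld-bot]
4. Porter goes back to the loading dock with the sort-bot.  [the loading dock: the paint-bot, the scan-bot, the sort-bot | the warehouse floor: the lift-bot, the weld-bot]
5. Porter goes to the warehouse floor with the paint-bot and the scan-bot.  [the loading dock: the sort-bot | the warehouse floor: the lift-bot, the paint-bot, the scan-bot, the weld-bot]
6. Porter goes back to the loading dock with the weld-bot.  [the loading dock: the sort-bot, the weld-bot | the warehouse floor: the lift-bot, the paint-bot, the scan-bot]
7. Porter goes to the warehouse floor with the sort-bot and the weld-bot.  [the loading dock: — | the warehouse floor: the lift-bot, the paint-bot, the scan-bot, the sort-bot, the weld-bot]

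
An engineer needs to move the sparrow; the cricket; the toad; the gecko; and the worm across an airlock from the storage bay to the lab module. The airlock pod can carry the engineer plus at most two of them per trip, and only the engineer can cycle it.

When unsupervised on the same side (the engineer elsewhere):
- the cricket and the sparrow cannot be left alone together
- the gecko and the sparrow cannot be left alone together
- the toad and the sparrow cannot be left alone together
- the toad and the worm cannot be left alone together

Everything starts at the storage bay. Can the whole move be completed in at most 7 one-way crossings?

Yes — this plan uses 5 crossings (≤ 7):
1. Engineer goes to the lab module with the sparrow and the toad.  [the storage bay: the cricket, the gecko, the worm | the lab module: the sparrow, the toad]
2. Engineer goes back to the storage bay with the sparrow.  [the storage bay: the cricket, the gecko, the sparrow, the worm | the lab module: the toad]
3. Engineer goes to the lab module with the cricket and the gecko.  [the storage bay: the sparrow, the worm | the lab module: the cricket, the gecko, the toad]
4. Engineer goes back to the storage bay alone.  [the storage bay: the sparrow, the worm | the lab module: the cricket, the gecko, the toad]
5. Engineer goes to the lab module with the sparrow and the worm.  [the storage bay: — | the lab module: the cricket, the gecko, the sparrow, the toad, the worm]

Yes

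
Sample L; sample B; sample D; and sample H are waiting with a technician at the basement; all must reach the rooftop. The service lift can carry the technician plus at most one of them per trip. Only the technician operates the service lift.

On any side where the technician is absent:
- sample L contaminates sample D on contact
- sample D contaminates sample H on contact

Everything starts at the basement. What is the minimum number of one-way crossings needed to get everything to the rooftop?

Counting alone: the technician can take at most 1 across per trip to the rooftop, so moving all 4 needs at least 4 loaded trips out, with a return between consecutive ones — at least 7 crossings.
The safety rule pushes this higher. Following every safe sequence of crossings, the most of the 4 that can be at the rooftop as the service lift arrives there on crossing 7 is 3 — never all 4.
So no plan with fewer than 9 crossings exists, and this one achieves 9:
1. Technician goes to the rooftop with sample D.  [the basement: sample B, sample H, sample L | the rooftop: sample D]
2. Technician goes back to the basement alone.  [the basement: sample B, sample H, sample L | the rooftop: sample D]
3. Technician goes to the rooftop with sample L.  [the basement: sample B, sample H | the rooftop: sample D, sample L]
4. Technician goes back to the basement with sample D.  [the basement: sample B, sample D, sample H | the rooftop: sample L]
5. Technician goes to the rooftop with sample H.  [the basement: sample B, sample D | the rooftop: sample H, sample L]
6. Technician goes back to the basement alone.  [the basement: sample B, sample D | the rooftop: sample H, sample L]
7. Technician goes to the rooftop with sample B.  [the basement: sample D | the rooftop: sample B, sample H, sample L]
8. Technician goes back to the basement alone.  [the basement: sample D | the rooftop: sample B, sample H, sample L]
9. Technician goes to the rooftop with sample D.  [the basement: — | the rooftop: sample B, sample D, sample H, sample L]

9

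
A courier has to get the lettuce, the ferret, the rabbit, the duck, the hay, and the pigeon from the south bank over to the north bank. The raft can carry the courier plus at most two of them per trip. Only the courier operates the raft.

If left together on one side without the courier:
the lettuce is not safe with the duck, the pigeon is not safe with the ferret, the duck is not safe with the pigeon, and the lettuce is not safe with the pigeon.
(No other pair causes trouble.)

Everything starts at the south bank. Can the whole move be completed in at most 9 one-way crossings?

Yes

Yes — this plan uses 9 crossings (≤ 9):
1. Courier goes to the north bank with the lettuce and the pigeon.
2. Courier goes back to the south bank with the lettuce.
3. Courier goes to the north bank with the ferret and the lettuce.
4. Courier goes back to the south bank with the pigeon.
5. Courier goes to the north bank with the duck and the rabbit.
6. Courier goes back to the south bank with the lettuce.
7. Courier goes to the north bank with the hay and the lettuce.
8. Courier goes back to the south bank with the lettuce.
9. Courier goes to the north bank with the lettuce and the pigeon.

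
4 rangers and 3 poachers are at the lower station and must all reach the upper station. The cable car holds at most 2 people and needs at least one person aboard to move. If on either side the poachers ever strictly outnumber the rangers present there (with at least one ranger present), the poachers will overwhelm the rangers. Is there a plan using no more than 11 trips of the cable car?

Yes — this plan uses 11 crossings (≤ 11):
1. 2 poachers → the upper station.  (the lower station: 4R 1P; the upper station: 0R 2P)
2. 1 poacher ← the lower station.  (the lower station: 4R 2P; the upper station: 0R 1P)
3. 2 poachers → the upper station.  (the lower station: 4R 0P; the upper station: 0R 3P)
4. 1 poacher ← the lower station.  (the lower station: 4R 1P; the upper station: 0R 2P)
5. 2 rangers → the upper station.  (the lower station: 2R 1P; the upper station: 2R 2P)
6. 1 poacher ← the lower station.  (the lower station: 2R 2P; the upper station: 2R 1P)
7. 1 ranger and 1 poacher → the upper station.  (the lower station: 1R 1P; the upper station: 3R 2P)
8. 1 ranger ← the lower station.  (the lower station: 2R 1P; the upper station: 2R 2P)
9. 1 ranger and 1 poacher → the upper station.  (the lower station: 1R 0P; the upper station: 3R 3P)
10. 1 poacher ← the lower station.  (the lower station: 1R 1P; the upper station: 3R 2P)
11. 1 ranger and 1 poacher → the upper station.  (the lower station: 0R 0P; the upper station: 4R 3P)

Yes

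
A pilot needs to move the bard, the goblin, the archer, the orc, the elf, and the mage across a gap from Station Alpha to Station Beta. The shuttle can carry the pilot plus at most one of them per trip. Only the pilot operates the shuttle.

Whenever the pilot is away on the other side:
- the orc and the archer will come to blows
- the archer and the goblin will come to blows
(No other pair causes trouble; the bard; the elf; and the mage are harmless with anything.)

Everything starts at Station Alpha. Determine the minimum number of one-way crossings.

13

Counting alone: the pilot can take at most 1 across per trip to Station Beta, so moving all 6 needs at least 6 loaded trips out, with a return between consecutive ones — at least 11 crossings.
The safety rule pushes this higher. Following every safe sequence of crossings, the most of the 6 that can be at Station Beta as the shuttle arrives there on crossing 11 is 5 — never all 6.
So no plan with fewer than 13 crossings exists, and this one achieves 13:
1. Pilot goes to Station Beta with the archer.  [Station Alpha: the bard, the elf, the goblin, the mage, the orc | Station Beta: the archer]
2. Pilot goes back to Station Alpha alone.  [Station Alpha: the bard, the elf, the goblin, the mage, the orc | Station Beta: the archer]
3. Pilot goes to Station Beta with the bard.  [Station Alpha: the elf, the goblin, the mage, the orc | Station Beta: the archer, the bard]
4. Pilot goes back to Station Alpha alone.  [Station Alpha: the elf, the goblin, the mage, the orc | Station Beta: the archer, the bard]
5. Pilot goes to Station Beta with the goblin.  [Station Alpha: the elf, the mage, the orc | Station Beta: the archer, the bard, the goblin]
6. Pilot goes back to Station Alpha with the archer.  [Station Alpha: the archer, the elf, the mage, the orc | Station Beta: the bard, the goblin]
7. Pilot goes to Station Beta with the orc.  [Station Alpha: the archer, the elf, the mage | Station Beta: the bard, the goblin, the orc]
8. Pilot goes back to Station Alpha alone.  [Station Alpha: the archer, the elf, the mage | Station Beta: the bard, the goblin, the orc]
9. Pilot goes to Station Beta with the elf.  [Station Alpha: the archer, the mage | Station Beta: the bard, the elf, the goblin, the orc]
10. Pilot goes back to Station Alpha alone.  [Station Alpha: the archer, the mage | Station Beta: the bard, the elf, the goblin, the orc]
11. Pilot goes to Station Beta with the mage.  [Station Alpha: the archer | Station Beta: the bard, the elf, the goblin, the mage, the orc]
12. Pilot goes back to Station Alpha alone.  [Station Alpha: the archer | Station Beta: the bard, the elf, the goblin, the mage, the orc]
13. Pilot goes to Station Beta with the archer.  [Station Alpha: — | Station Beta: the archer, the bard, the elf, the goblin, the mage, the orc]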